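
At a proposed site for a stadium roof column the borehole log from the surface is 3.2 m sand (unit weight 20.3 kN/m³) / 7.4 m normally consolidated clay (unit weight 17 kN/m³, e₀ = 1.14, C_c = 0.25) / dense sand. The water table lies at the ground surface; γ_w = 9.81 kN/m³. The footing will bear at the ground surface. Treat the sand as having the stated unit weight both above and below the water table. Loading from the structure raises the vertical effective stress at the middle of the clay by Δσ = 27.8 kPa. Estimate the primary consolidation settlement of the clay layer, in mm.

S_c ≈ 143 mm

Mid-depth of clay below the ground surface: z = 3.2 + 7.4/2 = 6.9 m.
Total vertical stress at mid-clay: σ_v = 20.3×3.2 + 17×3.7 = 127.86 kPa.
Pore pressure: u = 9.81×(6.9 − 0) = 67.689 kPa.
Initial effective stress: σ'_0 = σ_v − u = 127.86 − 67.689 = 60.171 kPa.
Final effective stress: σ'_f = σ'_0 + Δσ = 60.171 + 27.8 = 87.971 kPa.
Normally consolidated clay, so the full stress increment lies on the virgin compression line:
S_c = C_c·H/(1+e₀)·log₁₀(σ'_f/σ'_0) = 0.25×7.4/(1+1.14)×log₁₀(87.971/60.171)
    = 0.86449 × 0.16495 = 0.1426 m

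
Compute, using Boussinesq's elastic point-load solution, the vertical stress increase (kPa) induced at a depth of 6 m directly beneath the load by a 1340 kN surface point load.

Δσ_z ≈ 17.8 kPa

Boussinesq vertical stress below a point load on an elastic half-space:
Δσ_z = 3P/(2πz²) · [1 + (r/z)²]^(−5/2)
r/z = 0/6 = 0; [1+(r/z)²]^(−5/2) = 1.
Δσ_z = 3×1340/(2π×6²) × 1 = 17.772 × 1 = 17.77 kPa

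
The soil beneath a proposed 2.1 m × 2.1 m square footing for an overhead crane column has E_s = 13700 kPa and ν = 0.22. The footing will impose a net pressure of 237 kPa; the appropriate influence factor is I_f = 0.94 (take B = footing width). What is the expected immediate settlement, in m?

Immediate (elastic) settlement: S_e = q·B·(1−ν²)/E_s · I_f.
S_e = 237 × 2.1 × (1 − 0.22²) / 13700 × 0.94
    = 237 × 2.1 × 0.9516 / 13700 × 0.94
    = 0.0325 m

S_e ≈ 0.0325 m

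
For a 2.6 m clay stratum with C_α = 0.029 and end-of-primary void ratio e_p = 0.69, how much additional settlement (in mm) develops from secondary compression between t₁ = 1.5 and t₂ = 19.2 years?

S_s ≈ 49.4 mm

Secondary compression: S_s = C_α·H/(1+e_p)·log₁₀(t₂/t₁)
S_s = 0.029×2.6/(1+0.69)×log₁₀(19.2/1.5)
    = 0.04462 × 1.107 = 0.0494 m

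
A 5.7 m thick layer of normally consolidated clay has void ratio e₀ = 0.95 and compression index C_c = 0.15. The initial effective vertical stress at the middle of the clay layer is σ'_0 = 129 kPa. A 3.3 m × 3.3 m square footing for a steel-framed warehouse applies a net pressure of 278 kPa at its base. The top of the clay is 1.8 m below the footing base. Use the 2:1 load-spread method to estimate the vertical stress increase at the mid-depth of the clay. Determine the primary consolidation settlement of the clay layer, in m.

Mid-depth of clay below the footing base: z = 1.8 + 5.7/2 = 4.65 m.
Stress increase at mid-clay by the 2:1 spreading method:
Δσ = qBL/((B+z)(L+z)) = 278×3.3×3.3/((3.3+4.65)(3.3+4.65)) = 47.9 kPa
Final effective stress: σ'_f = σ'_0 + Δσ = 129 + 47.9 = 176.9 kPa.
Normally consolidated clay, so the full stress increment lies on the virgin compression line:
S_c = C_c·H/(1+e₀)·log₁₀(σ'_f/σ'_0) = 0.15×5.7/(1+0.95)×log₁₀(176.9/129)
    = 0.43846 × 0.13714 = 0.06013 m

S_c ≈ 0.0601 m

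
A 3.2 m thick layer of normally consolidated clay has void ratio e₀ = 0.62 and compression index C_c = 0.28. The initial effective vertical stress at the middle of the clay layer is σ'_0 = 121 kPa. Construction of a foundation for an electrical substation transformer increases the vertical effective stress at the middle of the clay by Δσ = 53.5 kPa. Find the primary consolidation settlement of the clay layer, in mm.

Final effective stress: σ'_f = σ'_0 + Δσ = 121 + 53.5 = 174.5 kPa.
Normally consolidated clay, so the full stress increment lies on the virgin compression line:
S_c = C_c·H/(1+e₀)·log₁₀(σ'_f/σ'_0) = 0.28×3.2/(1+0.62)×log₁₀(174.5/121)
    = 0.55309 × 0.15901 = 0.08795 m

S_c ≈ 87.9 mm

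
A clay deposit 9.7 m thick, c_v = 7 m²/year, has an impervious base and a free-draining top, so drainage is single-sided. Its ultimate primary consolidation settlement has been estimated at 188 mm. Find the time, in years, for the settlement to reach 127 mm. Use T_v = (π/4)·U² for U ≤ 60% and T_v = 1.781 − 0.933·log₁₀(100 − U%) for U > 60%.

Drainage path length: H_d = H = 9.7 m (single drainage).
U = S(t)/S_ult = 127/188 = 0.6755.
U > 60%: T_v = 1.781 − 0.933·log₁₀(100 − 67.553) = 0.37108.
t = T_v·H_d²/c_v = 0.37108×9.7²/7 = 4.988 years.

t ≈ 4.99 years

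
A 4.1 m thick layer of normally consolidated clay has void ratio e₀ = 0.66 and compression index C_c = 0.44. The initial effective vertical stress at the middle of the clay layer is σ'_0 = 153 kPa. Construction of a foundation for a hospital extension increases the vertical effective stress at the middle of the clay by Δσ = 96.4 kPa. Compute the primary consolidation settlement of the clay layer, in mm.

Final effective stress: σ'_f = σ'_0 + Δσ = 153 + 96.4 = 249.4 kPa.
Normally consolidated clay, so the full stress increment lies on the virgin compression line:
S_c = C_c·H/(1+e₀)·log₁₀(σ'_f/σ'_0) = 0.44×4.1/(1+0.66)×log₁₀(249.4/153)
    = 1.0867 × 0.21221 = 0.2306 m

S_c ≈ 231 mm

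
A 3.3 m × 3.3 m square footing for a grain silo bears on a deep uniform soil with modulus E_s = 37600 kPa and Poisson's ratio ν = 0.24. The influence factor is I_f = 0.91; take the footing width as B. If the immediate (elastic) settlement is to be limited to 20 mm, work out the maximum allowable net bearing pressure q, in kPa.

q ≈ 266 kPa

S_e = q·B·(1−ν²)/E_s · I_f  ⇒  q = S_e·E_s / (B·(1−ν²)·I_f).
q = 0.02 × 37600 / (3.3 × 0.9424 × 0.91) = 265.7 kPa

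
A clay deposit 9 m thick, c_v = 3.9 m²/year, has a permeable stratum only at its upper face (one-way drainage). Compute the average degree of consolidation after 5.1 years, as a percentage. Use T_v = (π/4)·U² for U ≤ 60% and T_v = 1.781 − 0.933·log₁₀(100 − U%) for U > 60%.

U ≈ 55.9 %

Drainage path length: H_d = H = 9 m (single drainage).
T_v = c_v·t/H_d² = 3.9×5.1/9² = 0.24556.
T_v = 0.24556 corresponds to the U ≤ 60% branch:
U = √(4T_v/π) = 0.5592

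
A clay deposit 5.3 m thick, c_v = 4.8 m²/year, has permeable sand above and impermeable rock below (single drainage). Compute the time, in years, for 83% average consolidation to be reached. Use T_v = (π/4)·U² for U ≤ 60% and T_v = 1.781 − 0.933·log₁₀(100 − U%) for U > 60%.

Drainage path length: H_d = H = 5.3 m (single drainage).
U > 60%: T_v = 1.781 − 0.933·log₁₀(100 − 83) = 0.63299.
t = T_v·H_d²/c_v = 0.63299×5.3²/4.8 = 3.704 years.

t ≈ 3.7 years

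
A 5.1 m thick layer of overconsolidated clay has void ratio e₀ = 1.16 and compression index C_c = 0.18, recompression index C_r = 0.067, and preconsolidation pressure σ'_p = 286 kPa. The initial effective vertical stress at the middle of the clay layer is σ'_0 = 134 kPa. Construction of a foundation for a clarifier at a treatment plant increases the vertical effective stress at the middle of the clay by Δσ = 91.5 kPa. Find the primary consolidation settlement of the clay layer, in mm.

S_c ≈ 35.8 mm

Final effective stress: σ'_f = 134 + 91.5 = 225.5 kPa.
σ'_f = 225.5 ≤ σ'_p = 286 kPa, so the clay remains overconsolidated and only the recompression index applies:
S_c = C_r·H/(1+e₀)·log₁₀(σ'_f/σ'_0) = 0.067×5.1/2.16×log₁₀(225.5/134)
    = 0.15819 × 0.22604 = 0.03576 m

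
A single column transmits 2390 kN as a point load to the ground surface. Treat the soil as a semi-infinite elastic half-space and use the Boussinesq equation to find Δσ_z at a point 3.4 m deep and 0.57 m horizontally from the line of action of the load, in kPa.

Δσ_z ≈ 92.1 kPa

Boussinesq vertical stress below a point load on an elastic half-space:
Δσ_z = 3P/(2πz²) · [1 + (r/z)²]^(−5/2)
r/z = 0.57/3.4 = 0.16765; [1+(r/z)²]^(−5/2) = 0.93305.
Δσ_z = 3×2390/(2π×3.4²) × 0.93305 = 98.715 × 0.93305 = 92.11 kPa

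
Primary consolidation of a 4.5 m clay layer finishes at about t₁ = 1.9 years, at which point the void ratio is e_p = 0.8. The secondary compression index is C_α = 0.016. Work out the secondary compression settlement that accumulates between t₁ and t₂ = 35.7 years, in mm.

Secondary compression: S_s = C_α·H/(1+e_p)·log₁₀(t₂/t₁)
S_s = 0.016×4.5/(1+0.8)×log₁₀(35.7/1.9)
    = 0.04 × 1.274 = 0.05096 m

S_s ≈ 51 mm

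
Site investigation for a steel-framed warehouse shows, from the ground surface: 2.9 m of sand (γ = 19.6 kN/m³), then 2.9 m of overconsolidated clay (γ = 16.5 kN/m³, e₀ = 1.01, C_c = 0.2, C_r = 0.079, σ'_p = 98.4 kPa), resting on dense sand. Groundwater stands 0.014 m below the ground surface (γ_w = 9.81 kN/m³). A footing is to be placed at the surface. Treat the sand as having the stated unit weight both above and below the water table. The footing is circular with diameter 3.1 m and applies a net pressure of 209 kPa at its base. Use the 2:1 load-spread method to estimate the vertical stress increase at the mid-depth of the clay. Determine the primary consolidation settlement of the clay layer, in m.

S_c ≈ 0.033 m

Mid-depth of clay below the ground surface: z = 2.9 + 2.9/2 = 4.35 m.
Total vertical stress at mid-clay: σ_v = 19.6×2.9 + 16.5×1.45 = 80.765 kPa.
Pore pressure: u = 9.81×(4.35 − 0.014) = 42.536 kPa.
Initial effective stress: σ'_0 = σ_v − u = 80.765 − 42.536 = 38.229 kPa.
Stress increase at mid-clay by the 2:1 spreading method:
Δσ ≈ qD²/(D+z)² = 209×3.1²/(3.1+4.35)² = 36.187 kPa
Final effective stress: σ'_f = 38.229 + 36.187 = 74.416 kPa.
σ'_f = 74.416 ≤ σ'_p = 98.4 kPa, so the clay remains overconsolidated and only the recompression index applies:
S_c = C_r·H/(1+e₀)·log₁₀(σ'_f/σ'_0) = 0.079×2.9/2.01×log₁₀(74.416/38.229)
    = 0.11398 × 0.28927 = 0.03297 m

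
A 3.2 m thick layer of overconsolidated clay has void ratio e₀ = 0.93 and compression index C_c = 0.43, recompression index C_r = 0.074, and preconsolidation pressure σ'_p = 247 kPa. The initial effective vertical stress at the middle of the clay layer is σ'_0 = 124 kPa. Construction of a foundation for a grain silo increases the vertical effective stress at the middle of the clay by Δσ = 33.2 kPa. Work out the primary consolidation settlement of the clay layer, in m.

Final effective stress: σ'_f = 124 + 33.2 = 157.2 kPa.
σ'_f = 157.2 ≤ σ'_p = 247 kPa, so the clay remains overconsolidated and only the recompression index applies:
S_c = C_r·H/(1+e₀)·log₁₀(σ'_f/σ'_0) = 0.074×3.2/1.93×log₁₀(157.2/124)
    = 0.12269 × 0.10303 = 0.01264 m

S_c ≈ 0.0126 m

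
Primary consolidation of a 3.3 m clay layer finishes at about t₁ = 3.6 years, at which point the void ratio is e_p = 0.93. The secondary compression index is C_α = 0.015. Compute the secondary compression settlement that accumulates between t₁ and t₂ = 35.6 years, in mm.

Secondary compression: S_s = C_α·H/(1+e_p)·log₁₀(t₂/t₁)
S_s = 0.015×3.3/(1+0.93)×log₁₀(35.6/3.6)
    = 0.02565 × 0.9951 = 0.02552 m

S_s ≈ 25.5 mm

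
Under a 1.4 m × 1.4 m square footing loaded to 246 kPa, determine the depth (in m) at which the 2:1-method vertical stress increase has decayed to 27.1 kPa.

2:1 spreading — at depth z the loaded area has grown by z in each plan dimension:
qB²/(B+z)² = Δσ_z ⇒ z = B(√(q/Δσ_z) − 1) = 1.4×(√(246/27.1) − 1) = 2.818 m

z ≈ 2.82 m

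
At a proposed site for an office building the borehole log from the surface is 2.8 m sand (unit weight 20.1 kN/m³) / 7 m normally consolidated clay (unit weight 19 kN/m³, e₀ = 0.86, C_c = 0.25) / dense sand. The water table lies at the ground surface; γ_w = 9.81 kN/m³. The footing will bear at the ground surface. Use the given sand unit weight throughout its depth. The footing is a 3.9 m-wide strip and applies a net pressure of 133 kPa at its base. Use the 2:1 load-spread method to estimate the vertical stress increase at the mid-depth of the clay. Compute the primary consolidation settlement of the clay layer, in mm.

Mid-depth of clay below the ground surface: z = 2.8 + 7/2 = 6.3 m.
Total vertical stress at mid-clay: σ_v = 20.1×2.8 + 19×3.5 = 122.78 kPa.
Pore pressure: u = 9.81×(6.3 − 0) = 61.803 kPa.
Initial effective stress: σ'_0 = σ_v − u = 122.78 − 61.803 = 60.977 kPa.
Stress increase at mid-clay by the 2:1 spreading method:
Δσ = qB/(B+z) = 133×3.9/(3.9+6.3) = 50.853 kPa
Final effective stress: σ'_f = σ'_0 + Δσ = 60.977 + 50.853 = 111.83 kPa.
Normally consolidated clay, so the full stress increment lies on the virgin compression line:
S_c = C_c·H/(1+e₀)·log₁₀(σ'_f/σ'_0) = 0.25×7/(1+0.86)×log₁₀(111.83/60.977)
    = 0.94086 × 0.26339 = 0.2478 m

S_c ≈ 248 mm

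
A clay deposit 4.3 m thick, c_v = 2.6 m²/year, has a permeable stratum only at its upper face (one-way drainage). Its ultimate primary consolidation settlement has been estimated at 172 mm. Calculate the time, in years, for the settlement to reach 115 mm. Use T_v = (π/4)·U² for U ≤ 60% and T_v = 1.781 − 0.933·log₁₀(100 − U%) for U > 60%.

Drainage path length: H_d = H = 4.3 m (single drainage).
U = S(t)/S_ult = 115/172 = 0.6686.
U > 60%: T_v = 1.781 − 0.933·log₁₀(100 − 66.86) = 0.36252.
t = T_v·H_d²/c_v = 0.36252×4.3²/2.6 = 2.578 years.

t ≈ 2.58 years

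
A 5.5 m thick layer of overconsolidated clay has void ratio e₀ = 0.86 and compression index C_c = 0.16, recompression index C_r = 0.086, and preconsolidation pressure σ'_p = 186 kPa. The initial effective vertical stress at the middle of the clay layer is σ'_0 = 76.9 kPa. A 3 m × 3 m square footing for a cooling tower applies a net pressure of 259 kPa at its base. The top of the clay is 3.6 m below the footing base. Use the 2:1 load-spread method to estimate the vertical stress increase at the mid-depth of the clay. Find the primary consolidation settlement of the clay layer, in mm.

S_c ≈ 32.9 mm

Mid-depth of clay below the footing base: z = 3.6 + 5.5/2 = 6.35 m.
Stress increase at mid-clay by the 2:1 spreading method:
Δσ = qBL/((B+z)(L+z)) = 259×3×3/((3+6.35)(3+6.35)) = 26.664 kPa
Final effective stress: σ'_f = 76.9 + 26.664 = 103.56 kPa.
σ'_f = 103.56 ≤ σ'_p = 186 kPa, so the clay remains overconsolidated and only the recompression index applies:
S_c = C_r·H/(1+e₀)·log₁₀(σ'_f/σ'_0) = 0.086×5.5/1.86×log₁₀(103.56/76.9)
    = 0.2543 × 0.12927 = 0.03287 m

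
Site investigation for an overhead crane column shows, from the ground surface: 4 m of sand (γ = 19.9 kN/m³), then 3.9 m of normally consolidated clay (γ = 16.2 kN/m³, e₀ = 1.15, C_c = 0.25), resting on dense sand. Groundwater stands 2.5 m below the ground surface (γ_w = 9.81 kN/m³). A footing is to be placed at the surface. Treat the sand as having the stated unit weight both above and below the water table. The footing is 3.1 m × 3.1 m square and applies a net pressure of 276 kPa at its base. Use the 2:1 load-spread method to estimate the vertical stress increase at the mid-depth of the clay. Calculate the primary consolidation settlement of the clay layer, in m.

S_c ≈ 0.0689 m

Mid-depth of clay below the ground surface: z = 4 + 3.9/2 = 5.95 m.
Total vertical stress at mid-clay: σ_v = 19.9×4 + 16.2×1.95 = 111.19 kPa.
Pore pressure: u = 9.81×(5.95 − 2.5) = 33.845 kPa.
Initial effective stress: σ'_0 = σ_v − u = 111.19 − 33.845 = 77.345 kPa.
Stress increase at mid-clay by the 2:1 spreading method:
Δσ = qBL/((B+z)(L+z)) = 276×3.1×3.1/((3.1+5.95)(3.1+5.95)) = 32.384 kPa
Final effective stress: σ'_f = σ'_0 + Δσ = 77.345 + 32.384 = 109.73 kPa.
Normally consolidated clay, so the full stress increment lies on the virgin compression line:
S_c = C_c·H/(1+e₀)·log₁₀(σ'_f/σ'_0) = 0.25×3.9/(1+1.15)×log₁₀(109.73/77.345)
    = 0.45349 × 0.15189 = 0.06888 m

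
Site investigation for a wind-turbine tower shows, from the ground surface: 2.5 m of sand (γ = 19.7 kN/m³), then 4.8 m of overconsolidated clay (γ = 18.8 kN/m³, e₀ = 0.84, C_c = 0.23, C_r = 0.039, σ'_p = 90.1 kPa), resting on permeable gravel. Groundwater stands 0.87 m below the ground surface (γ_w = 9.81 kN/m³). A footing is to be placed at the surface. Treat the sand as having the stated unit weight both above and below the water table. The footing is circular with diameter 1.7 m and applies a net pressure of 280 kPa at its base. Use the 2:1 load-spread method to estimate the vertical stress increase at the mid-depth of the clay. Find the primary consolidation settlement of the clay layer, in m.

Mid-depth of clay below the ground surface: z = 2.5 + 4.8/2 = 4.9 m.
Total vertical stress at mid-clay: σ_v = 19.7×2.5 + 18.8×2.4 = 94.37 kPa.
Pore pressure: u = 9.81×(4.9 − 0.87) = 39.534 kPa.
Initial effective stress: σ'_0 = σ_v − u = 94.37 − 39.534 = 54.836 kPa.
Stress increase at mid-clay by the 2:1 spreading method:
Δσ ≈ qD²/(D+z)² = 280×1.7²/(1.7+4.9)² = 18.577 kPa
Final effective stress: σ'_f = 54.836 + 18.577 = 73.413 kPa.
σ'_f = 73.413 ≤ σ'_p = 90.1 kPa, so the clay remains overconsolidated and only the recompression index applies:
S_c = C_r·H/(1+e₀)·log₁₀(σ'_f/σ'_0) = 0.039×4.8/1.84×log₁₀(73.413/54.836)
    = 0.10174 × 0.12671 = 0.01289 m

S_c ≈ 0.0129 m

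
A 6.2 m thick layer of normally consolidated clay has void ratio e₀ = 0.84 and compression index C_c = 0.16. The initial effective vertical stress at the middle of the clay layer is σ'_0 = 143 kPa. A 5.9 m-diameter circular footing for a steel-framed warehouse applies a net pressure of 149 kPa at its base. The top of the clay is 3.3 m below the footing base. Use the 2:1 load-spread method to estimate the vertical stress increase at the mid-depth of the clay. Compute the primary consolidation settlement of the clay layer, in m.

Mid-depth of clay below the footing base: z = 3.3 + 6.2/2 = 6.4 m.
Stress increase at mid-clay by the 2:1 spreading method:
Δσ ≈ qD²/(D+z)² = 149×5.9²/(5.9+6.4)² = 34.283 kPa
Final effective stress: σ'_f = σ'_0 + Δσ = 143 + 34.283 = 177.28 kPa.
Normally consolidated clay, so the full stress increment lies on the virgin compression line:
S_c = C_c·H/(1+e₀)·log₁₀(σ'_f/σ'_0) = 0.16×6.2/(1+0.84)×log₁₀(177.28/143)
    = 0.53913 × 0.093324 = 0.05031 m

S_c ≈ 0.0503 m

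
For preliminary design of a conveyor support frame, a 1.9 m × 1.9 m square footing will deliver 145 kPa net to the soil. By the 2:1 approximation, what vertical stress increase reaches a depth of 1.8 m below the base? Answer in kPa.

By the 2:1 method the load spreads at 1 horizontal : 2 vertical, so at depth z the loaded area has grown by z in each plan dimension:
Δσ = qBL/((B+z)(L+z)) = 145×1.9×1.9/((1.9+1.8)(1.9+1.8)) = 38.236 kPa

Δσ_z ≈ 38.2 kPa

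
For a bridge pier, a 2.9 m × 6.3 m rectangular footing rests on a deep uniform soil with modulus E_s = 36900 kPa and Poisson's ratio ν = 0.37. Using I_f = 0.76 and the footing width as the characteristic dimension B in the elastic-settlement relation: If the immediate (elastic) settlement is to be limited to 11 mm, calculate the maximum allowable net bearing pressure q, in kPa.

S_e = q·B·(1−ν²)/E_s · I_f  ⇒  q = S_e·E_s / (B·(1−ν²)·I_f).
q = 0.011 × 36900 / (2.9 × 0.8631 × 0.76) = 213.4 kPa

q ≈ 213 kPa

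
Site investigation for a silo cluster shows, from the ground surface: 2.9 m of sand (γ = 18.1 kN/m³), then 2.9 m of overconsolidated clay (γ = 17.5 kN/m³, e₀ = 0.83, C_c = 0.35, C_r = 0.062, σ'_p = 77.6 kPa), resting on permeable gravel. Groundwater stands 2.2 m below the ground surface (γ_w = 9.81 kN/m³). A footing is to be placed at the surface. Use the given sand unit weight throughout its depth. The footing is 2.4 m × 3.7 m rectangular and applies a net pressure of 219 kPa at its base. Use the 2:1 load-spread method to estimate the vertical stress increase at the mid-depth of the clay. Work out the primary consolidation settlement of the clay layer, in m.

S_c ≈ 0.0558 m

Mid-depth of clay below the ground surface: z = 2.9 + 2.9/2 = 4.35 m.
Total vertical stress at mid-clay: σ_v = 18.1×2.9 + 17.5×1.45 = 77.865 kPa.
Pore pressure: u = 9.81×(4.35 − 2.2) = 21.091 kPa.
Initial effective stress: σ'_0 = σ_v − u = 77.865 − 21.091 = 56.774 kPa.
Stress increase at mid-clay by the 2:1 spreading method:
Δσ = qBL/((B+z)(L+z)) = 219×2.4×3.7/((2.4+4.35)(3.7+4.35)) = 35.79 kPa
Final effective stress: σ'_f = 56.774 + 35.79 = 92.564 kPa.
σ'_f = 92.564 > σ'_p = 77.6 kPa, so the stress path crosses the preconsolidation pressure — recompression up to σ'_p, then virgin compression beyond:
S_c = H/(1+e₀)·[C_r·log₁₀(σ'_p/σ'_0) + C_c·log₁₀(σ'_f/σ'_p)]
    = 2.9/1.83 × [0.062×log₁₀(77.6/56.774) + 0.35×log₁₀(92.564/77.6)]
    = 1.5847 × [0.0084142 + 0.026803] = 0.05581 m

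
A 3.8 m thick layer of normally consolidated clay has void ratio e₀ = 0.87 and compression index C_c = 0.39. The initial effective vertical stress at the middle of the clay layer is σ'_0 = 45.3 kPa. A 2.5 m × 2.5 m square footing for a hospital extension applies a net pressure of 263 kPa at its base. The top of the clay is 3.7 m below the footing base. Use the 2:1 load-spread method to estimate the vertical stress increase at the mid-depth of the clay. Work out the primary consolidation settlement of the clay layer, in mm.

S_c ≈ 152 mm

Mid-depth of clay below the footing base: z = 3.7 + 3.8/2 = 5.6 m.
Stress increase at mid-clay by the 2:1 spreading method:
Δσ = qBL/((B+z)(L+z)) = 263×2.5×2.5/((2.5+5.6)(2.5+5.6)) = 25.053 kPa
Final effective stress: σ'_f = σ'_0 + Δσ = 45.3 + 25.053 = 70.353 kPa.
Normally consolidated clay, so the full stress increment lies on the virgin compression line:
S_c = C_c·H/(1+e₀)·log₁₀(σ'_f/σ'_0) = 0.39×3.8/(1+0.87)×log₁₀(70.353/45.3)
    = 0.79251 × 0.19118 = 0.1515 m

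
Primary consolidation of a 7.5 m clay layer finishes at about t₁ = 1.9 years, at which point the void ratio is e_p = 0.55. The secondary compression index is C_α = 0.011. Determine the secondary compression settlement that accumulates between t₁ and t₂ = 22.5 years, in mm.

S_s ≈ 57.1 mm

Secondary compression: S_s = C_α·H/(1+e_p)·log₁₀(t₂/t₁)
S_s = 0.011×7.5/(1+0.55)×log₁₀(22.5/1.9)
    = 0.05323 × 1.073 = 0.05713 m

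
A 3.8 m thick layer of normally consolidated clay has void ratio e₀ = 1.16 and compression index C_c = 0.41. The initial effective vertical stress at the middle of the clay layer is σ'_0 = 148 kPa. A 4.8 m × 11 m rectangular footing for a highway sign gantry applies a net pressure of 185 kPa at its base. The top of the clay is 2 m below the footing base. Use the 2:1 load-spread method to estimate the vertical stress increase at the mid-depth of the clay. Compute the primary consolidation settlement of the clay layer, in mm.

Mid-depth of clay below the footing base: z = 2 + 3.8/2 = 3.9 m.
Stress increase at mid-clay by the 2:1 spreading method:
Δσ = qBL/((B+z)(L+z)) = 185×4.8×11/((4.8+3.9)(11+3.9)) = 75.353 kPa
Final effective stress: σ'_f = σ'_0 + Δσ = 148 + 75.353 = 223.35 kPa.
Normally consolidated clay, so the full stress increment lies on the virgin compression line:
S_c = C_c·H/(1+e₀)·log₁₀(σ'_f/σ'_0) = 0.41×3.8/(1+1.16)×log₁₀(223.35/148)
    = 0.7213 × 0.17872 = 0.1289 m

S_c ≈ 129 mm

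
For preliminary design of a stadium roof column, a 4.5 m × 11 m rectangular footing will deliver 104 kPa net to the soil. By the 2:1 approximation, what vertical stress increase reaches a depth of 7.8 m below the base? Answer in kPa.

By the 2:1 method the load spreads at 1 horizontal : 2 vertical, so at depth z the loaded area has grown by z in each plan dimension:
Δσ = qBL/((B+z)(L+z)) = 104×4.5×11/((4.5+7.8)(11+7.8)) = 22.263 kPa

Δσ_z ≈ 22.3 kPa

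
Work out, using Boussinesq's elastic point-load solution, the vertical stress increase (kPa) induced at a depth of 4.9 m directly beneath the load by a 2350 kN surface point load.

Δσ_z ≈ 46.7 kPa

Boussinesq vertical stress below a point load on an elastic half-space:
Δσ_z = 3P/(2πz²) · [1 + (r/z)²]^(−5/2)
r/z = 0/4.9 = 0; [1+(r/z)²]^(−5/2) = 1.
Δσ_z = 3×2350/(2π×4.9²) × 1 = 46.732 × 1 = 46.73 kPa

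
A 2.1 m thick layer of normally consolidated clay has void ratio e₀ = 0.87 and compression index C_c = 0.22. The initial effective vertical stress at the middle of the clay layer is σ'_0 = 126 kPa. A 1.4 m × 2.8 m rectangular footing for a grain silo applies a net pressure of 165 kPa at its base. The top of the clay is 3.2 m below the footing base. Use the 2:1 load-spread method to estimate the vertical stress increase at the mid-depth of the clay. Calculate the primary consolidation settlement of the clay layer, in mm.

S_c ≈ 13 mm

Mid-depth of clay below the footing base: z = 3.2 + 2.1/2 = 4.25 m.
Stress increase at mid-clay by the 2:1 spreading method:
Δσ = qBL/((B+z)(L+z)) = 165×1.4×2.8/((1.4+4.25)(2.8+4.25)) = 16.238 kPa
Final effective stress: σ'_f = σ'_0 + Δσ = 126 + 16.238 = 142.24 kPa.
Normally consolidated clay, so the full stress increment lies on the virgin compression line:
S_c = C_c·H/(1+e₀)·log₁₀(σ'_f/σ'_0) = 0.22×2.1/(1+0.87)×log₁₀(142.24/126)
    = 0.24706 × 0.052651 = 0.01301 m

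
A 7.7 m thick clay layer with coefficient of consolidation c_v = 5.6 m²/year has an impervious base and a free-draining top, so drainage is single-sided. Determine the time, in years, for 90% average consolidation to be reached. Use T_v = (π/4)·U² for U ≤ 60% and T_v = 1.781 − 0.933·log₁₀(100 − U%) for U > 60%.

Drainage path length: H_d = H = 7.7 m (single drainage).
U > 60%: T_v = 1.781 − 0.933·log₁₀(100 − 90) = 0.848.
t = T_v·H_d²/c_v = 0.848×7.7²/5.6 = 8.978 years.

t ≈ 8.98 years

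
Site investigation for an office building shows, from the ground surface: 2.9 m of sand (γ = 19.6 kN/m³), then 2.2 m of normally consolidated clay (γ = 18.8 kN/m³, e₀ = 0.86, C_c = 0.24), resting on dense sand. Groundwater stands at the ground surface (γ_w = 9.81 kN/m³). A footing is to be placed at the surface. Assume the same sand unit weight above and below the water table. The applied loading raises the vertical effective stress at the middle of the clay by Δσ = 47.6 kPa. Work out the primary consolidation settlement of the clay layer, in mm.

Mid-depth of clay below the ground surface: z = 2.9 + 2.2/2 = 4 m.
Total vertical stress at mid-clay: σ_v = 19.6×2.9 + 18.8×1.1 = 77.52 kPa.
Pore pressure: u = 9.81×(4 − 0) = 39.24 kPa.
Initial effective stress: σ'_0 = σ_v − u = 77.52 − 39.24 = 38.28 kPa.
Final effective stress: σ'_f = σ'_0 + Δσ = 38.28 + 47.6 = 85.88 kPa.
Normally consolidated clay, so the full stress increment lies on the virgin compression line:
S_c = C_c·H/(1+e₀)·log₁₀(σ'_f/σ'_0) = 0.24×2.2/(1+0.86)×log₁₀(85.88/38.28)
    = 0.28387 × 0.35092 = 0.09962 m

S_c ≈ 99.6 mm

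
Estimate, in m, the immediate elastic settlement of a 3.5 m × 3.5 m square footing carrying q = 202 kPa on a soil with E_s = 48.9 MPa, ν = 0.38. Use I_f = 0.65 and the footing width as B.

Immediate (elastic) settlement: S_e = q·B·(1−ν²)/E_s · I_f.
E_s = 48.9 MPa = 48900 kPa.
S_e = 202 × 3.5 × (1 − 0.38²) / 48900 × 0.65
    = 202 × 3.5 × 0.8556 / 48900 × 0.65
    = 0.008041 m

S_e ≈ 0.00804 m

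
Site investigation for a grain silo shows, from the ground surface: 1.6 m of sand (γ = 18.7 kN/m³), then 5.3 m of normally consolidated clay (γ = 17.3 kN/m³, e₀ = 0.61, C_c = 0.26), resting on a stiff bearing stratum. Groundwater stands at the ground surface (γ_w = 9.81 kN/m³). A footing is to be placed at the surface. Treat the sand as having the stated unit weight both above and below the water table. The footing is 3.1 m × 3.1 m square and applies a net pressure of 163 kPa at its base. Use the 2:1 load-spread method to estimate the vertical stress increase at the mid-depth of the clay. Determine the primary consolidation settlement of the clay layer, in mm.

Mid-depth of clay below the ground surface: z = 1.6 + 5.3/2 = 4.25 m.
Total vertical stress at mid-clay: σ_v = 18.7×1.6 + 17.3×2.65 = 75.765 kPa.
Pore pressure: u = 9.81×(4.25 − 0) = 41.693 kPa.
Initial effective stress: σ'_0 = σ_v − u = 75.765 − 41.693 = 34.072 kPa.
Stress increase at mid-clay by the 2:1 spreading method:
Δσ = qBL/((B+z)(L+z)) = 163×3.1×3.1/((3.1+4.25)(3.1+4.25)) = 28.996 kPa
Final effective stress: σ'_f = σ'_0 + Δσ = 34.072 + 28.996 = 63.068 kPa.
Normally consolidated clay, so the full stress increment lies on the virgin compression line:
S_c = C_c·H/(1+e₀)·log₁₀(σ'_f/σ'_0) = 0.26×5.3/(1+0.61)×log₁₀(63.068/34.072)
    = 0.8559 × 0.26741 = 0.2289 m

S_c ≈ 229 mm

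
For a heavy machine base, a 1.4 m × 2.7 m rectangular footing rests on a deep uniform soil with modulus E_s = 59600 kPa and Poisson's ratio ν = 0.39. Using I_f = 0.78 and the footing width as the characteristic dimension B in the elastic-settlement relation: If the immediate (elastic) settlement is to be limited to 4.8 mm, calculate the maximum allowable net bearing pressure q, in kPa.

q ≈ 309 kPa

S_e = q·B·(1−ν²)/E_s · I_f  ⇒  q = S_e·E_s / (B·(1−ν²)·I_f).
q = 0.0048 × 59600 / (1.4 × 0.8479 × 0.78) = 309 kPa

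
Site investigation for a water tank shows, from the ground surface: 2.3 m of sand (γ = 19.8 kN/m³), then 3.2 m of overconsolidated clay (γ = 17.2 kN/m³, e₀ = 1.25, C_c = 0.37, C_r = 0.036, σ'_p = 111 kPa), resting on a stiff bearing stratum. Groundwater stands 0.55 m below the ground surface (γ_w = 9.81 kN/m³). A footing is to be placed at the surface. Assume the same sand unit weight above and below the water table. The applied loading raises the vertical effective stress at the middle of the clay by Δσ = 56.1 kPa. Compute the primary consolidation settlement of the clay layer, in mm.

Mid-depth of clay below the ground surface: z = 2.3 + 3.2/2 = 3.9 m.
Total vertical stress at mid-clay: σ_v = 19.8×2.3 + 17.2×1.6 = 73.06 kPa.
Pore pressure: u = 9.81×(3.9 − 0.55) = 32.864 kPa.
Initial effective stress: σ'_0 = σ_v − u = 73.06 − 32.864 = 40.196 kPa.
Final effective stress: σ'_f = 40.196 + 56.1 = 96.296 kPa.
σ'_f = 96.296 ≤ σ'_p = 111 kPa, so the clay remains overconsolidated and only the recompression index applies:
S_c = C_r·H/(1+e₀)·log₁₀(σ'_f/σ'_0) = 0.036×3.2/2.25×log₁₀(96.296/40.196)
    = 0.051199 × 0.37943 = 0.01943 m

S_c ≈ 19.4 mm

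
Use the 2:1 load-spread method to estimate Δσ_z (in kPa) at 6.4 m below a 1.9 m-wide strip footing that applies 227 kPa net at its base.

By the 2:1 method the load spreads at 1 horizontal : 2 vertical, so at depth z the loaded area has grown by z in each plan dimension:
Δσ = qB/(B+z) = 227×1.9/(1.9+6.4) = 51.964 kPa

Δσ_z ≈ 52 kPa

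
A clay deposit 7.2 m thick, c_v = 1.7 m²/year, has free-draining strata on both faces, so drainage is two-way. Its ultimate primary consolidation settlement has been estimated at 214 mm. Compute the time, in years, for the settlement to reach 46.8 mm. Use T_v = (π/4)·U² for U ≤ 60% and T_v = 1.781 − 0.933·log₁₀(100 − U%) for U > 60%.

t ≈ 0.286 years

Drainage path length: H_d = H/2 = 3.6 m (double drainage).
U = S(t)/S_ult = 46.8/214 = 0.2187.
U ≤ 60%: T_v = (π/4)·U² = (π/4)×0.21869² = 0.037562.
t = T_v·H_d²/c_v = 0.037562×3.6²/1.7 = 0.2864 years.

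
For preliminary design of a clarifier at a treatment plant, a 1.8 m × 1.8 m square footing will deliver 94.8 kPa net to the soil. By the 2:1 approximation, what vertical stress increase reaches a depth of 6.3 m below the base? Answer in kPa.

Δσ_z ≈ 4.68 kPa

By the 2:1 method the load spreads at 1 horizontal : 2 vertical, so at depth z the loaded area has grown by z in each plan dimension:
Δσ = qBL/((B+z)(L+z)) = 94.8×1.8×1.8/((1.8+6.3)(1.8+6.3)) = 4.6815 kPa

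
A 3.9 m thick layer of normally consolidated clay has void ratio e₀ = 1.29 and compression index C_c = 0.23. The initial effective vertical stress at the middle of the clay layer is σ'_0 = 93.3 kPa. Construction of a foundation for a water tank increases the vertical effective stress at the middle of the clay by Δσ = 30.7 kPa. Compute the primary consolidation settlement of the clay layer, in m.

S_c ≈ 0.0484 m

Final effective stress: σ'_f = σ'_0 + Δσ = 93.3 + 30.7 = 124 kPa.
Normally consolidated clay, so the full stress increment lies on the virgin compression line:
S_c = C_c·H/(1+e₀)·log₁₀(σ'_f/σ'_0) = 0.23×3.9/(1+1.29)×log₁₀(124/93.3)
    = 0.3917 × 0.12354 = 0.04839 m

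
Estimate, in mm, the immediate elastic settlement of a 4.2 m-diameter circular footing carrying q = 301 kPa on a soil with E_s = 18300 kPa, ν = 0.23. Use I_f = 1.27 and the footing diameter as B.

Immediate (elastic) settlement: S_e = q·B·(1−ν²)/E_s · I_f.
S_e = 301 × 4.2 × (1 − 0.23²) / 18300 × 1.27
    = 301 × 4.2 × 0.9471 / 18300 × 1.27
    = 0.08309 m = 83.09 mm

S_e ≈ 83.1 mm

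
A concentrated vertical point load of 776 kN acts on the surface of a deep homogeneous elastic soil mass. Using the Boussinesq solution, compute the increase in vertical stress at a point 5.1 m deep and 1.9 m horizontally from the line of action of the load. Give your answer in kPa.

Δσ_z ≈ 10.3 kPa

Boussinesq vertical stress below a point load on an elastic half-space:
Δσ_z = 3P/(2πz²) · [1 + (r/z)²]^(−5/2)
r/z = 1.9/5.1 = 0.37255; [1+(r/z)²]^(−5/2) = 0.72258.
Δσ_z = 3×776/(2π×5.1²) × 0.72258 = 14.245 × 0.72258 = 10.29 kPa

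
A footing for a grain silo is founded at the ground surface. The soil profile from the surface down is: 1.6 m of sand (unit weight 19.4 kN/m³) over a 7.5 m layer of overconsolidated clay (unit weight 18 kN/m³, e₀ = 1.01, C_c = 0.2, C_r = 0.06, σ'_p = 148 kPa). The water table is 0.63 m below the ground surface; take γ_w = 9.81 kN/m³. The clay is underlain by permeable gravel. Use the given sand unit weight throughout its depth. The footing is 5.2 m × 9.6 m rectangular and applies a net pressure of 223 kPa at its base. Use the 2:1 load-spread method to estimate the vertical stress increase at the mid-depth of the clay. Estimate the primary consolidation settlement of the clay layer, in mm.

Mid-depth of clay below the ground surface: z = 1.6 + 7.5/2 = 5.35 m.
Total vertical stress at mid-clay: σ_v = 19.4×1.6 + 18×3.75 = 98.54 kPa.
Pore pressure: u = 9.81×(5.35 − 0.63) = 46.303 kPa.
Initial effective stress: σ'_0 = σ_v − u = 98.54 − 46.303 = 52.237 kPa.
Stress increase at mid-clay by the 2:1 spreading method:
Δσ = qBL/((B+z)(L+z)) = 223×5.2×9.6/((5.2+5.35)(9.6+5.35)) = 70.581 kPa
Final effective stress: σ'_f = 52.237 + 70.581 = 122.82 kPa.
σ'_f = 122.82 ≤ σ'_p = 148 kPa, so the clay remains overconsolidated and only the recompression index applies:
S_c = C_r·H/(1+e₀)·log₁₀(σ'_f/σ'_0) = 0.06×7.5/2.01×log₁₀(122.82/52.237)
    = 0.22388 × 0.37129 = 0.08312 m

S_c ≈ 83.1 mm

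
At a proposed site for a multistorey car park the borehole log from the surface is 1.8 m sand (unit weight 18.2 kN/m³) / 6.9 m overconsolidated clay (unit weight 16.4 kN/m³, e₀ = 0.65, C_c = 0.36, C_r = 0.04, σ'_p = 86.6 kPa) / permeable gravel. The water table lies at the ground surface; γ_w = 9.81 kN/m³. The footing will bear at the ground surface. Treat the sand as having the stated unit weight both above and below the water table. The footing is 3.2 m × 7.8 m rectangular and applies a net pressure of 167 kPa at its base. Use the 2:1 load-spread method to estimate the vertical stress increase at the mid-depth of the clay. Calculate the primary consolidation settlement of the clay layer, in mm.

Mid-depth of clay below the ground surface: z = 1.8 + 6.9/2 = 5.25 m.
Total vertical stress at mid-clay: σ_v = 18.2×1.8 + 16.4×3.45 = 89.34 kPa.
Pore pressure: u = 9.81×(5.25 − 0) = 51.503 kPa.
Initial effective stress: σ'_0 = σ_v − u = 89.34 − 51.503 = 37.837 kPa.
Stress increase at mid-clay by the 2:1 spreading method:
Δσ = qBL/((B+z)(L+z)) = 167×3.2×7.8/((3.2+5.25)(7.8+5.25)) = 37.8 kPa
Final effective stress: σ'_f = 37.837 + 37.8 = 75.637 kPa.
σ'_f = 75.637 ≤ σ'_p = 86.6 kPa, so the clay remains overconsolidated and only the recompression index applies:
S_c = C_r·H/(1+e₀)·log₁₀(σ'_f/σ'_0) = 0.04×6.9/1.65×log₁₀(75.637/37.837)
    = 0.16727 × 0.30082 = 0.05032 m

S_c ≈ 50.3 mm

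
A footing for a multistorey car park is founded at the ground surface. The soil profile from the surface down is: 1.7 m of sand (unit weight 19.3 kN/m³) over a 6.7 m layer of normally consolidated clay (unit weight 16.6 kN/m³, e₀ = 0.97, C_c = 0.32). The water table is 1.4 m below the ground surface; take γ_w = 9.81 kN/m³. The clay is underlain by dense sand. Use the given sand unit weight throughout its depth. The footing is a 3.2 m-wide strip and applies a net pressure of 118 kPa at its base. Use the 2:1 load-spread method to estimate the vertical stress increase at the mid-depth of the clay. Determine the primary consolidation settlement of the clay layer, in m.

Mid-depth of clay below the ground surface: z = 1.7 + 6.7/2 = 5.05 m.
Total vertical stress at mid-clay: σ_v = 19.3×1.7 + 16.6×3.35 = 88.42 kPa.
Pore pressure: u = 9.81×(5.05 − 1.4) = 35.806 kPa.
Initial effective stress: σ'_0 = σ_v − u = 88.42 − 35.806 = 52.614 kPa.
Stress increase at mid-clay by the 2:1 spreading method:
Δσ = qB/(B+z) = 118×3.2/(3.2+5.05) = 45.77 kPa
Final effective stress: σ'_f = σ'_0 + Δσ = 52.614 + 45.77 = 98.384 kPa.
Normally consolidated clay, so the full stress increment lies on the virgin compression line:
S_c = C_c·H/(1+e₀)·log₁₀(σ'_f/σ'_0) = 0.32×6.7/(1+0.97)×log₁₀(98.384/52.614)
    = 1.0883 × 0.27182 = 0.2958 m

S_c ≈ 0.296 m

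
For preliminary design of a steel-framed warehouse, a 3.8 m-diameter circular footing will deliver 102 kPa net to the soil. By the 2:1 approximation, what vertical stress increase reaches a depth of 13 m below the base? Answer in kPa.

By the 2:1 method the load spreads at 1 horizontal : 2 vertical, so at depth z the loaded area has grown by z in each plan dimension:
Δσ ≈ qD²/(D+z)² = 102×3.8²/(3.8+13)² = 5.2185 kPa

Δσ_z ≈ 5.22 kPa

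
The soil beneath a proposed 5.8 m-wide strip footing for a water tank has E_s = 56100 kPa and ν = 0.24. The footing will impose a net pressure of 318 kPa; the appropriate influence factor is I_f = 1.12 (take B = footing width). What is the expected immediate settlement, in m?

S_e ≈ 0.0347 m

Immediate (elastic) settlement: S_e = q·B·(1−ν²)/E_s · I_f.
S_e = 318 × 5.8 × (1 − 0.24²) / 56100 × 1.12
    = 318 × 5.8 × 0.9424 / 56100 × 1.12
    = 0.0347 m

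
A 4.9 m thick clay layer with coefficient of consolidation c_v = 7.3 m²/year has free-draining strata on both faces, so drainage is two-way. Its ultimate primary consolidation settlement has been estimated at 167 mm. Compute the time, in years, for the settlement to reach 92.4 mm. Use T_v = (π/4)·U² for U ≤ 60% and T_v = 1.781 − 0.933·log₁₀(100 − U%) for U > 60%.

Drainage path length: H_d = H/2 = 2.45 m (double drainage).
U = S(t)/S_ult = 92.4/167 = 0.5533.
U ≤ 60%: T_v = (π/4)·U² = (π/4)×0.55329² = 0.24044.
t = T_v·H_d²/c_v = 0.24044×2.45²/7.3 = 0.1977 years.

t ≈ 0.198 years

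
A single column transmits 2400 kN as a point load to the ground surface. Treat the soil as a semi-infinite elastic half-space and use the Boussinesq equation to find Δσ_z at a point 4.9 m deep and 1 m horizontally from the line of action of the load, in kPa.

Δσ_z ≈ 43.1 kPa

Boussinesq vertical stress below a point load on an elastic half-space:
Δσ_z = 3P/(2πz²) · [1 + (r/z)²]^(−5/2)
r/z = 1/4.9 = 0.20408; [1+(r/z)²]^(−5/2) = 0.90302.
Δσ_z = 3×2400/(2π×4.9²) × 0.90302 = 47.727 × 0.90302 = 43.1 kPa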